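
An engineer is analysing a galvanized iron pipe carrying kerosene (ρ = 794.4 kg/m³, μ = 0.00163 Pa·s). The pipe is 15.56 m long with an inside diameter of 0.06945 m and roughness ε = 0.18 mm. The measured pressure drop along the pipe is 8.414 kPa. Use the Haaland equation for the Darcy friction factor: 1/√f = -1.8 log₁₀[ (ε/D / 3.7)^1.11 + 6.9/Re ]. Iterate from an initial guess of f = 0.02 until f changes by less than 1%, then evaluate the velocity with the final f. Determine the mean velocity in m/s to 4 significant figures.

Rearranging Darcy-Weisbach: V = √(2·ΔP·D/(f·L·ρ)). With ε/D = 0.00018/0.06945 = 0.00259, iterate starting from f = 0.02:
  f = 0.02 → V = √(2·8414·0.06945/(0.02·15.56·794.4)) = 2.174 m/s; Re = ρVD/μ = 7.359e+04; f → 0.02688
  f = 0.02688 → V = 1.875 m/s; Re = 6.348e+04; f → 0.02713
Converged (Δf/f < 1%). With the final f = 0.02713: V = √(2·8414·0.06945/(0.02713·15.56·794.4)) = 1.867 m/s.

V ≈ 1.867 m/s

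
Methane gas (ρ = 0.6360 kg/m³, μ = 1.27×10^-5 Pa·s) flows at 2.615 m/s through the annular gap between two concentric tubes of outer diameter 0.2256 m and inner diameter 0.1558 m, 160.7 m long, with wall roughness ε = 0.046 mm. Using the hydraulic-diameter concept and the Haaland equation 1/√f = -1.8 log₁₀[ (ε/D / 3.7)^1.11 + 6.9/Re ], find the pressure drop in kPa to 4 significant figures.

ΔP ≈ 0.1624 kPa

Hydraulic diameter D_h = 4A/P = D_o - D_i = 0.2256 - 0.1558 = 0.0698 m.
Re = ρVD_h/μ = 0.636·2.615·0.0698/1.27e-05 = 9141.
ε/D_h = 4.6e-05/0.0698 = 0.000659; Haaland gives 1/√f = -1.8 log₁₀[6.89e-05+0.000755] = 5.552, so f = 0.03245.
ΔP = f(L/D_h)(ρV²/2) = 0.03245·160.7/0.0698·2.175 = 162.4 Pa.
ΔP = 0.1624 kPa.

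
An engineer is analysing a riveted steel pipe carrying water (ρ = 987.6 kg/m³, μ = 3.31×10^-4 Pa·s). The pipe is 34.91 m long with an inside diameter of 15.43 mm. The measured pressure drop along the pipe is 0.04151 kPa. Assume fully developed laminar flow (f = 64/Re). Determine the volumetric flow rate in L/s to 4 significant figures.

For laminar flow, f = 64/Re with Re = ρVD/μ, so Darcy-Weisbach reduces to ΔP = 32μLV/D². Solving for V: V = ΔP·D²/(32μL) = 41.51·(0.01543)²/(32·0.000331·34.91) = 0.02673 m/s.
Check: Re = ρVD/μ = 987.6·0.02673·0.01543/0.000331 = 1230 < 2300, so the laminar assumption holds.
Q = V·A = 0.02673·(π/4·0.01543²) = 4.998e-06 m³/s = 0.004998 L/s.

Q ≈ 0.004998 L/s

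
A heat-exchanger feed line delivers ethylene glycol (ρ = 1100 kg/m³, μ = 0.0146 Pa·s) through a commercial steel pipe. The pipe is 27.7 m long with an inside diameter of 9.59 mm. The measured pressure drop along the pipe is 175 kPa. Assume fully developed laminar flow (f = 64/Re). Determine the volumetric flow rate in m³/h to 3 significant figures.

Q ≈ 0.323 m³/h

For laminar flow, f = 64/Re with Re = ρVD/μ, so Darcy-Weisbach reduces to ΔP = 32μLV/D². Solving for V: V = ΔP·D²/(32μL) = 1.75e+05·(0.00959)²/(32·0.0146·27.7) = 1.244 m/s.
Check: Re = ρVD/μ = 1100·1.244·0.00959/0.0146 = 898.6 < 2300, so the laminar assumption holds.
Q = V·A = 1.244·(π/4·0.00959²) = 8.983e-05 m³/s = 0.323 m³/h.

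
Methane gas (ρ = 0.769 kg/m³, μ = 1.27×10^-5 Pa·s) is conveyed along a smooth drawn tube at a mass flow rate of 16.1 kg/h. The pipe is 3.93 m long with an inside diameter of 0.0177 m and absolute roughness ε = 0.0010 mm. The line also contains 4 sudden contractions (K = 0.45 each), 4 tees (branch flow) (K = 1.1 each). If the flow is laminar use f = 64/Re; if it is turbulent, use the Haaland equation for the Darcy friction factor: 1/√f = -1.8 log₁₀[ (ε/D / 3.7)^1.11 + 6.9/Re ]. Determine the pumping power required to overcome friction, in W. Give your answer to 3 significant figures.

P ≈ 14.5 W

ṁ = 16.1 kg/h = 16.1/3600 = 0.004472 kg/s.
A = πD²/4 = π(0.0177)²/4 = 0.0002461 m²; mean velocity V = ṁ/(ρA) = 0.004472/(0.769 · 0.0002461) = 23.64 m/s.
Reynolds number Re = ρVD/μ = 0.769 · 23.64 · 0.0177 / 1.27e-05 = 2.533e+04.
Re > 4000 → turbulent. Relative roughness ε/D = 1e-06/0.0177 = 5.65e-05. Haaland: 1/√f = -1.8 log₁₀[(5.65e-05/3.7)^1.11 + 6.9/2.533e+04] = -1.8 log₁₀[4.51e-06 + 0.000272] = 6.404, so f = 0.02438.
Total minor-loss coefficient ΣK = 4·0.45 + 4·1.1 = 6.2.
ΔP = [f·L/D + ΣK]·(ρV²/2) = [0.02438·3.93/0.0177 + 6.2]·(0.769·23.64²/2) = [5.414 + 6.2]·214.8 = 2495 Pa.
Q = ṁ/ρ = 0.004472/0.769 = 0.005816 m³/s.
Pumping power P = QΔP = 0.005816·2495 = 14.51 W = 14.5 W.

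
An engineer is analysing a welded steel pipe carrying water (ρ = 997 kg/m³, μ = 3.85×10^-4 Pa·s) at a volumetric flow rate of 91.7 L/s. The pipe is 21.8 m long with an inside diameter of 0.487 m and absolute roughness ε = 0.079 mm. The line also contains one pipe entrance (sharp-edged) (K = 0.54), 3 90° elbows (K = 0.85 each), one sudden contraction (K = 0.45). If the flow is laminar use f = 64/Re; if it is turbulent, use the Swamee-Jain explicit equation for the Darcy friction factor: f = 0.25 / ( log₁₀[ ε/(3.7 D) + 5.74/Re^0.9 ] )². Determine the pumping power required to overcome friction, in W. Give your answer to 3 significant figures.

Q = 91.7 L/s = 91.7/1000 = 0.0917 m³/s.
Cross-sectional area A = πD²/4 = π(0.487)²/4 = 0.1863 m²; mean velocity V = Q/A = 0.0917/0.1863 = 0.4923 m/s.
Reynolds number Re = ρVD/μ = 997 · 0.4923 · 0.487 / 0.000385 = 6.208e+05.
Re > 4000 → turbulent. Relative roughness ε/D = 7.9e-05/0.487 = 0.000162. Swamee-Jain: f = 0.25/(log₁₀[0.000162/3.7 + 5.74/6.208e+05^0.9])² = 0.25/(log₁₀[4.38e-05 + 3.51e-05])² = 0.25/(-4.103)² = 0.01485.
Total minor-loss coefficient ΣK = 1·0.54 + 3·0.85 + 1·0.45 = 3.54.
ΔP = [f·L/D + ΣK]·(ρV²/2) = [0.01485·21.8/0.487 + 3.54]·(997·0.4923²/2) = [0.6648 + 3.54]·120.8 = 508 Pa.
Pumping power P = QΔP = 0.0917·508 = 46.58 W = 46.6 W.

P ≈ 46.6 W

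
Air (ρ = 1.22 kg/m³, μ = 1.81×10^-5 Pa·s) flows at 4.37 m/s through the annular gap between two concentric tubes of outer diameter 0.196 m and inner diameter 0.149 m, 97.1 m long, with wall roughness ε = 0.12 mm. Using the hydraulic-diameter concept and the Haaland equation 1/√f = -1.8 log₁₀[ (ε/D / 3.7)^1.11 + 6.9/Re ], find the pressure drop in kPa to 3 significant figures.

ΔP ≈ 0.777 kPa

Hydraulic diameter D_h = 4A/P = D_o - D_i = 0.196 - 0.149 = 0.047 m.
Re = ρVD_h/μ = 1.22·4.37·0.047/1.81e-05 = 1.384e+04.
ε/D_h = 0.00012/0.047 = 0.00255; Haaland gives 1/√f = -1.8 log₁₀[0.00031+0.000498] = 5.566, so f = 0.03227.
ΔP = f(L/D_h)(ρV²/2) = 0.03227·97.1/0.047·11.65 = 776.7 Pa.
ΔP = 0.777 kPa.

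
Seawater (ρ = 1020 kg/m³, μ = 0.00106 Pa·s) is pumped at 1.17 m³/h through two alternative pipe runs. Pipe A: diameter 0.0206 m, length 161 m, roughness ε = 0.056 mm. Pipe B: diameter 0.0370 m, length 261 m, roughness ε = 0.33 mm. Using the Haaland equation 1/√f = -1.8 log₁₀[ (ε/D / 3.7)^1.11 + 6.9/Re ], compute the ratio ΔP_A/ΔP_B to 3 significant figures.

Pipe A: V = Q/A = 0.000325/0.0003333 = 0.9751 m/s; Re = 1.933e+04; ε/D = 0.00272; Haaland → f = 0.03088; ΔP_A = f(L/D)(ρV²/2) = 1.17e+05 Pa.
Pipe B: V = Q/A = 0.000325/0.001075 = 0.3023 m/s; Re = 1.076e+04; ε/D = 0.00892; Haaland → f = 0.04156; ΔP_B = f(L/D)(ρV²/2) = 1.366e+04 Pa.
ΔP_A/ΔP_B = 1.17e+05/1.366e+04 = 8.57.

ΔP_A/ΔP_B ≈ 8.57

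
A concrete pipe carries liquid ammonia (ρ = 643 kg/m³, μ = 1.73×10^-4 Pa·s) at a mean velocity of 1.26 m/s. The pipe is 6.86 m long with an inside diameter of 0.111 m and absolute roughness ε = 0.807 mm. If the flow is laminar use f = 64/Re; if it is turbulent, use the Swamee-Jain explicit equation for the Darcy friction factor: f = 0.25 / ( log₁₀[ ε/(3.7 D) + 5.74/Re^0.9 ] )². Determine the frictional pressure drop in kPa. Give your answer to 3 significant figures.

Reynolds number Re = ρVD/μ = 643 · 1.26 · 0.111 / 0.000173 = 5.198e+05.
Re > 4000 → turbulent. Relative roughness ε/D = 0.000807/0.111 = 0.00727. Swamee-Jain: f = 0.25/(log₁₀[0.00727/3.7 + 5.74/5.198e+05^0.9])² = 0.25/(log₁₀[0.00196 + 4.12e-05])² = 0.25/(-2.698)² = 0.03435.
Darcy-Weisbach: ΔP = f(L/D)(ρV²/2) = 0.03435·(6.86/0.111)·(643·1.26²/2) = 0.03435·61.8·510.4 = 1084 Pa.
ΔP = 1084 Pa = 1.08 kPa.

ΔP ≈ 1.08 kPa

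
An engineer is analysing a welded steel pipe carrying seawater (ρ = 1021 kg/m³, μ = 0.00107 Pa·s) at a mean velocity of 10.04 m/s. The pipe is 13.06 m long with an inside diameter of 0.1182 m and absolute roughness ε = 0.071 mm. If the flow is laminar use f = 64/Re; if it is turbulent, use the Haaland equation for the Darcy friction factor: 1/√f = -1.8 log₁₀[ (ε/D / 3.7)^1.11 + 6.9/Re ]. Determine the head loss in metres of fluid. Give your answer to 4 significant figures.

h_f ≈ 10.10 m

Reynolds number Re = ρVD/μ = 1021 · 10.04 · 0.1182 / 0.00107 = 1.132e+06.
Re > 4000 → turbulent. Relative roughness ε/D = 7.1e-05/0.1182 = 0.000601. Haaland: 1/√f = -1.8 log₁₀[(0.000601/3.7)^1.11 + 6.9/1.132e+06] = -1.8 log₁₀[6.22e-05 + 6.09e-06] = 7.498, so f = 0.01779.
Darcy-Weisbach: ΔP = f(L/D)(ρV²/2) = 0.01779·(13.06/0.1182)·(1021·10.04²/2) = 0.01779·110.5·5.146e+04 = 1.011e+05 Pa.
Head loss h_f = ΔP/(ρg) = 1.011e+05/(1021·9.81) = 10.10 m.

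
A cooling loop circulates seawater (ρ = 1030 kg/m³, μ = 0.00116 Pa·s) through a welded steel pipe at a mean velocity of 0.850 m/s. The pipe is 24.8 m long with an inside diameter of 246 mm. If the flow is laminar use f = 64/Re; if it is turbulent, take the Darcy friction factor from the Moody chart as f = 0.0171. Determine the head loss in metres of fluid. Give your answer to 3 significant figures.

Reynolds number Re = ρVD/μ = 1030 · 0.85 · 0.246 / 0.00116 = 1.857e+05.
Re > 4000 → turbulent; use the Moody-chart value f = 0.0171.
Darcy-Weisbach: ΔP = f(L/D)(ρV²/2) = 0.0171·(24.8/0.246)·(1030·0.85²/2) = 0.0171·100.8·372.1 = 641.4 Pa.
Head loss h_f = ΔP/(ρg) = 641.4/(1030·9.81) = 0.0635 m.

h_f ≈ 0.0635 m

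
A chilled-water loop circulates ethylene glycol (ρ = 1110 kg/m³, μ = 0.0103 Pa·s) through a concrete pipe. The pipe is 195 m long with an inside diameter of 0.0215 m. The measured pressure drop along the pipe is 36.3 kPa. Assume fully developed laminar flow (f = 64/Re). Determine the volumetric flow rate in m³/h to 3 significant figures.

Q ≈ 0.341 m³/h

For laminar flow, f = 64/Re with Re = ρVD/μ, so Darcy-Weisbach reduces to ΔP = 32μLV/D². Solving for V: V = ΔP·D²/(32μL) = 3.63e+04·(0.0215)²/(32·0.0103·195) = 0.2611 m/s.
Check: Re = ρVD/μ = 1110·0.2611·0.0215/0.0103 = 604.9 < 2300, so the laminar assumption holds.
Q = V·A = 0.2611·(π/4·0.0215²) = 9.478e-05 m³/s = 0.341 m³/h.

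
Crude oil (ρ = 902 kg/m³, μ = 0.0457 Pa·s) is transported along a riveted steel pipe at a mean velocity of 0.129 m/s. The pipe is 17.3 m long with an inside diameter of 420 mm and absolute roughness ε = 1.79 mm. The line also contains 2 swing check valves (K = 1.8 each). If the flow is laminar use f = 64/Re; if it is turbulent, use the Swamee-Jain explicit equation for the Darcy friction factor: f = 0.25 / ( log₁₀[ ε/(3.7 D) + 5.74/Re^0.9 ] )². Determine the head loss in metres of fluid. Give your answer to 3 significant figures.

Reynolds number Re = ρVD/μ = 902 · 0.129 · 0.42 / 0.0457 = 1069.
Re < 2300 → laminar flow, so f = 64/Re = 64/1069 = 0.05985 (the turbulent correlation is not needed).
Total minor-loss coefficient ΣK = 2·1.8 = 3.6.
ΔP = [f·L/D + ΣK]·(ρV²/2) = [0.05985·17.3/0.42 + 3.6]·(902·0.129²/2) = [2.465 + 3.6]·7.505 = 45.52 Pa.
Head loss h_f = ΔP/(ρg) = 45.52/(902·9.81) = 0.00514 m.

h_f ≈ 0.00514 m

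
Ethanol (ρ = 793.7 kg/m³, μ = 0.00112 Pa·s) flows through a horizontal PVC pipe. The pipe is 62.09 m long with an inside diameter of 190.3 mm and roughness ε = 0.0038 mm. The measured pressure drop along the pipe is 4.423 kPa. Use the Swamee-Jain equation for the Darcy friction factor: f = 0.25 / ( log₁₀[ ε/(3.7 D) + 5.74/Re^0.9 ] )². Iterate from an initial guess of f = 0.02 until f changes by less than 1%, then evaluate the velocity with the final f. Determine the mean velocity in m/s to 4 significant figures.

V ≈ 1.473 m/s

Rearranging Darcy-Weisbach: V = √(2·ΔP·D/(f·L·ρ)). With ε/D = 3.8e-06/0.1903 = 2e-05, iterate starting from f = 0.02:
  f = 0.02 → V = √(2·4423·0.1903/(0.02·62.09·793.7)) = 1.307 m/s; Re = ρVD/μ = 1.762e+05; f → 0.01609
  f = 0.01609 → V = 1.457 m/s; Re = 1.965e+05; f → 0.01577
  f = 0.01577 → V = 1.472 m/s; Re = 1.985e+05; f → 0.01574
Converged (Δf/f < 1%). With the final f = 0.01574: V = √(2·4423·0.1903/(0.01574·62.09·793.7)) = 1.473 m/s.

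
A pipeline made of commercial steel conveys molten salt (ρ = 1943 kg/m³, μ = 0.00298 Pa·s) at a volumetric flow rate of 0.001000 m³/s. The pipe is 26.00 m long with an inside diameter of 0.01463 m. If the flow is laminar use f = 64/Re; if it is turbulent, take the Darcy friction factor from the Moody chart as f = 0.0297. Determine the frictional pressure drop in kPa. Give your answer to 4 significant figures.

Cross-sectional area A = πD²/4 = π(0.01463)²/4 = 0.0001681 m²; mean velocity V = Q/A = 0.001/0.0001681 = 5.949 m/s.
Reynolds number Re = ρVD/μ = 1943 · 5.949 · 0.01463 / 0.00298 = 5.674e+04.
Re > 4000 → turbulent; use the Moody-chart value f = 0.0297.
Darcy-Weisbach: ΔP = f(L/D)(ρV²/2) = 0.0297·(26/0.01463)·(1943·5.949²/2) = 0.0297·1777·3.438e+04 = 1.815e+06 Pa.
ΔP = 1.815e+06 Pa = 1815 kPa.

ΔP ≈ 1815 kPa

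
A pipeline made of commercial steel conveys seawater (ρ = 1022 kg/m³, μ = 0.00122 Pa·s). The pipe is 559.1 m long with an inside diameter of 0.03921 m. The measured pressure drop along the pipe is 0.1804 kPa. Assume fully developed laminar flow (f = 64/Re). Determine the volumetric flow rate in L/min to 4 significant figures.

For laminar flow, f = 64/Re with Re = ρVD/μ, so Darcy-Weisbach reduces to ΔP = 32μLV/D². Solving for V: V = ΔP·D²/(32μL) = 180.4·(0.03921)²/(32·0.00122·559.1) = 0.01271 m/s.
Check: Re = ρVD/μ = 1022·0.01271·0.03921/0.00122 = 417.4 < 2300, so the laminar assumption holds.
Q = V·A = 0.01271·(π/4·0.03921²) = 1.534e-05 m³/s = 0.9206 L/min.

Q ≈ 0.9206 L/min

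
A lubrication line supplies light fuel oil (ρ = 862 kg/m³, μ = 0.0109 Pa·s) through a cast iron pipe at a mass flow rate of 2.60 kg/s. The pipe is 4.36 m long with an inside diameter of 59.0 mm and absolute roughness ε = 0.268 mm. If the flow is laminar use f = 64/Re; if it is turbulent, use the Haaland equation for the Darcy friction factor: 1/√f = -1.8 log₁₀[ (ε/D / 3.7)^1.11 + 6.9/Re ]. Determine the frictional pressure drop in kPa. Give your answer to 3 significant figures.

ΔP ≈ 1.62 kPa

A = πD²/4 = π(0.059)²/4 = 0.002734 m²; mean velocity V = ṁ/(ρA) = 2.6/(862 · 0.002734) = 1.103 m/s.
Reynolds number Re = ρVD/μ = 862 · 1.103 · 0.059 / 0.0109 = 5148.
Re > 4000 → turbulent. Relative roughness ε/D = 0.000268/0.059 = 0.00454. Haaland: 1/√f = -1.8 log₁₀[(0.00454/3.7)^1.11 + 6.9/5148] = -1.8 log₁₀[0.000587 + 0.00134] = 4.887, so f = 0.04187.
Darcy-Weisbach: ΔP = f(L/D)(ρV²/2) = 0.04187·(4.36/0.059)·(862·1.103²/2) = 0.04187·73.9·524.6 = 1623 Pa.
ΔP = 1623 Pa = 1.62 kPa.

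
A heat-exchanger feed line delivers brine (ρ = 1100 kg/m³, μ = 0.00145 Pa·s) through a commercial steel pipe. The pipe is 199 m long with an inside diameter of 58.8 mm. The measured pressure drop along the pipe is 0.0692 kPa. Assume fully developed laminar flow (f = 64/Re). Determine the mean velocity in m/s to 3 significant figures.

V ≈ 0.0259 m/s

For laminar flow, f = 64/Re with Re = ρVD/μ, so Darcy-Weisbach reduces to ΔP = 32μLV/D². Solving for V: V = ΔP·D²/(32μL) = 69.2·(0.0588)²/(32·0.00145·199) = 0.02591 m/s.
Check: Re = ρVD/μ = 1100·0.02591·0.0588/0.00145 = 1156 < 2300, so the laminar assumption holds.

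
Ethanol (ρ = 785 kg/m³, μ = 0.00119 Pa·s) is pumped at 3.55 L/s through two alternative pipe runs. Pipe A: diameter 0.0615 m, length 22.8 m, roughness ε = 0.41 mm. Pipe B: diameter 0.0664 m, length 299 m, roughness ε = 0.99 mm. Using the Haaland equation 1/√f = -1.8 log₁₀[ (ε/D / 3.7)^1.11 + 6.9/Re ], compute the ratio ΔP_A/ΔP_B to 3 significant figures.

Pipe A: V = Q/A = 0.00355/0.002971 = 1.195 m/s; Re = 4.848e+04; ε/D = 0.00667; Haaland → f = 0.0347; ΔP_A = f(L/D)(ρV²/2) = 7211 Pa.
Pipe B: V = Q/A = 0.00355/0.003463 = 1.025 m/s; Re = 4.49e+04; ε/D = 0.0149; Haaland → f = 0.04466; ΔP_B = f(L/D)(ρV²/2) = 8.296e+04 Pa.
ΔP_A/ΔP_B = 7211/8.296e+04 = 0.0869.

ΔP_A/ΔP_B ≈ 0.0869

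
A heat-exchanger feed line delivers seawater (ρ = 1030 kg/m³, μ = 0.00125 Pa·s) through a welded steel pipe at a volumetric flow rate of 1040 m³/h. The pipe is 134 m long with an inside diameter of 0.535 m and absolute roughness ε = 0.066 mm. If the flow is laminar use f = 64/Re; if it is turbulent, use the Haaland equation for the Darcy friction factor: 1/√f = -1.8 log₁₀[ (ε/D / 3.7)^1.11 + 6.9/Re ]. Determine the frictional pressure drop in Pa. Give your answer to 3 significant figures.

ΔP ≈ 3050 Pa

Q = 1040 m³/h = 1040/3600 = 0.2889 m³/s.
Cross-sectional area A = πD²/4 = π(0.535)²/4 = 0.2248 m²; mean velocity V = Q/A = 0.2889/0.2248 = 1.285 m/s.
Reynolds number Re = ρVD/μ = 1030 · 1.285 · 0.535 / 0.00125 = 5.665e+05.
Re > 4000 → turbulent. Relative roughness ε/D = 6.6e-05/0.535 = 0.000123. Haaland: 1/√f = -1.8 log₁₀[(0.000123/3.7)^1.11 + 6.9/5.665e+05] = -1.8 log₁₀[1.07e-05 + 1.22e-05] = 8.352, so f = 0.01434.
Darcy-Weisbach: ΔP = f(L/D)(ρV²/2) = 0.01434·(134/0.535)·(1030·1.285²/2) = 0.01434·250.5·850.5 = 3054 Pa.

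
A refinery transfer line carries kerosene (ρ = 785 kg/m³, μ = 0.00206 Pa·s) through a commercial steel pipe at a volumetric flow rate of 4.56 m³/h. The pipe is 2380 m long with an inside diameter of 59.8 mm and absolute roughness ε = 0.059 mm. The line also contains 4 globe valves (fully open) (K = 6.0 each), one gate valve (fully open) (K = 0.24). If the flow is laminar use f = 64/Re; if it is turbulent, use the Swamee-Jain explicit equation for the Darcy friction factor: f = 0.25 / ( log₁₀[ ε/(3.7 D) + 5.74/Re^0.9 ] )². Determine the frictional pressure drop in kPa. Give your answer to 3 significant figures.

ΔP ≈ 105 kPa

Q = 4.56 m³/h = 4.56/3600 = 0.001267 m³/s.
Cross-sectional area A = πD²/4 = π(0.0598)²/4 = 0.002809 m²; mean velocity V = Q/A = 0.001267/0.002809 = 0.451 m/s.
Reynolds number Re = ρVD/μ = 785 · 0.451 · 0.0598 / 0.00206 = 1.028e+04.
Re > 4000 → turbulent. Relative roughness ε/D = 5.9e-05/0.0598 = 0.000987. Swamee-Jain: f = 0.25/(log₁₀[0.000987/3.7 + 5.74/1.028e+04^0.9])² = 0.25/(log₁₀[0.000267 + 0.00141])² = 0.25/(-2.776)² = 0.03243.
Total minor-loss coefficient ΣK = 4·6 + 1·0.24 = 24.2.
ΔP = [f·L/D + ΣK]·(ρV²/2) = [0.03243·2380/0.0598 + 24.2]·(785·0.451²/2) = [1291 + 24.2]·79.83 = 1.05e+05 Pa.
ΔP = 1.05e+05 Pa = 105 kPa.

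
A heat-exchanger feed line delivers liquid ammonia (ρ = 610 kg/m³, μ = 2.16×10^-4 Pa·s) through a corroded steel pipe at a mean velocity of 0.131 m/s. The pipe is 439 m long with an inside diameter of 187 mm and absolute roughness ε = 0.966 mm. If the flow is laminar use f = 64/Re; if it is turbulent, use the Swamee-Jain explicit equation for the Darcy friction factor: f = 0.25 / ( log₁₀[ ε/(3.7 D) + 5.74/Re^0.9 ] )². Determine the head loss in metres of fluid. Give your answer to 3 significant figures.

h_f ≈ 0.0663 m

Reynolds number Re = ρVD/μ = 610 · 0.131 · 0.187 / 0.000216 = 6.918e+04.
Re > 4000 → turbulent. Relative roughness ε/D = 0.000966/0.187 = 0.00517. Swamee-Jain: f = 0.25/(log₁₀[0.00517/3.7 + 5.74/6.918e+04^0.9])² = 0.25/(log₁₀[0.0014 + 0.000253])² = 0.25/(-2.783)² = 0.03228.
Darcy-Weisbach: ΔP = f(L/D)(ρV²/2) = 0.03228·(439/0.187)·(610·0.131²/2) = 0.03228·2348·5.234 = 396.7 Pa.
Head loss h_f = ΔP/(ρg) = 396.7/(610·9.81) = 0.0663 m.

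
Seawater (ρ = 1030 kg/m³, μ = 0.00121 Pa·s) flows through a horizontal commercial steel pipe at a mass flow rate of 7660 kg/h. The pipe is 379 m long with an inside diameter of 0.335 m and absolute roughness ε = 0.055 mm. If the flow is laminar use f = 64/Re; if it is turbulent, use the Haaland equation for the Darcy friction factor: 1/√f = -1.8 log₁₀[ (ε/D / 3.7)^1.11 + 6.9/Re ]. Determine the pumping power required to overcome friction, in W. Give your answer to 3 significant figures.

P ≈ 0.0230 W

ṁ = 7660 kg/h = 7660/3600 = 2.128 kg/s.
A = πD²/4 = π(0.335)²/4 = 0.08814 m²; mean velocity V = ṁ/(ρA) = 2.128/(1030 · 0.08814) = 0.02344 m/s.
Reynolds number Re = ρVD/μ = 1030 · 0.02344 · 0.335 / 0.00121 = 6684.
Re > 4000 → turbulent. Relative roughness ε/D = 5.5e-05/0.335 = 0.000164. Haaland: 1/√f = -1.8 log₁₀[(0.000164/3.7)^1.11 + 6.9/6684] = -1.8 log₁₀[1.47e-05 + 0.00103] = 5.364, so f = 0.03476.
Darcy-Weisbach: ΔP = f(L/D)(ρV²/2) = 0.03476·(379/0.335)·(1030·0.02344²/2) = 0.03476·1131·0.2829 = 11.12 Pa.
Q = ṁ/ρ = 2.128/1030 = 0.002066 m³/s.
Pumping power P = QΔP = 0.002066·11.12 = 0.02298 W = 0.0230 W.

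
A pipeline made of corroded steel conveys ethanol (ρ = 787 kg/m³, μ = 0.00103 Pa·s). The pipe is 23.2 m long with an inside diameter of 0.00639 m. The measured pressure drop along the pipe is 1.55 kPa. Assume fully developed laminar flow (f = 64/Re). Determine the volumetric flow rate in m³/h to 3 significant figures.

Q ≈ 0.00956 m³/h

For laminar flow, f = 64/Re with Re = ρVD/μ, so Darcy-Weisbach reduces to ΔP = 32μLV/D². Solving for V: V = ΔP·D²/(32μL) = 1550·(0.00639)²/(32·0.00103·23.2) = 0.08277 m/s.
Check: Re = ρVD/μ = 787·0.08277·0.00639/0.00103 = 404.1 < 2300, so the laminar assumption holds.
Q = V·A = 0.08277·(π/4·0.00639²) = 2.654e-06 m³/s = 0.00956 m³/h.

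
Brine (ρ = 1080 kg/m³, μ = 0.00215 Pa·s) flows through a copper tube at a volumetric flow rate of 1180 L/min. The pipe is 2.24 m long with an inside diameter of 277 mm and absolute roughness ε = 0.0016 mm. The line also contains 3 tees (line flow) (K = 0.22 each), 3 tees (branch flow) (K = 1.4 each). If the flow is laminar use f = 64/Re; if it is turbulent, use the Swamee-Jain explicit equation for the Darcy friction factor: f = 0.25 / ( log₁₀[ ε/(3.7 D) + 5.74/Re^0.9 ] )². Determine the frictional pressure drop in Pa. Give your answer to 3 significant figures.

Q = 1180 L/min = 1180/60000 = 0.01967 m³/s.
Cross-sectional area A = πD²/4 = π(0.277)²/4 = 0.06026 m²; mean velocity V = Q/A = 0.01967/0.06026 = 0.3263 m/s.
Reynolds number Re = ρVD/μ = 1080 · 0.3263 · 0.277 / 0.00215 = 4.541e+04.
Re > 4000 → turbulent. Relative roughness ε/D = 1.6e-06/0.277 = 5.78e-06. Swamee-Jain: f = 0.25/(log₁₀[5.78e-06/3.7 + 5.74/4.541e+04^0.9])² = 0.25/(log₁₀[1.56e-06 + 0.000369])² = 0.25/(-3.431)² = 0.02124.
Total minor-loss coefficient ΣK = 3·0.22 + 3·1.4 = 4.86.
ΔP = [f·L/D + ΣK]·(ρV²/2) = [0.02124·2.24/0.277 + 4.86]·(1080·0.3263²/2) = [0.1718 + 4.86]·57.51 = 289.4 Pa.

ΔP ≈ 289 Pa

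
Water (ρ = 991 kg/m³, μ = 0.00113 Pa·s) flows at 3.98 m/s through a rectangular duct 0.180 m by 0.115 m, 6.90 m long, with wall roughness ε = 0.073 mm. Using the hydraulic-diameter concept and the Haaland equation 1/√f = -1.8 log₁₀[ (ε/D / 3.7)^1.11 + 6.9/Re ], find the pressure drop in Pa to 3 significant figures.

Hydraulic diameter D_h = 4A/P = 4·(0.18·0.115)/(2·(0.18+0.115)) = 0.0828/0.59 = 0.1403 m.
Re = ρVD_h/μ = 991·3.98·0.1403/0.00113 = 4.898e+05.
ε/D_h = 7.3e-05/0.1403 = 0.00052; Haaland gives 1/√f = -1.8 log₁₀[5.3e-05+1.41e-05] = 7.512, so f = 0.01772.
ΔP = f(L/D_h)(ρV²/2) = 0.01772·6.9/0.1403·7849 = 6838 Pa.

ΔP ≈ 6840 Pa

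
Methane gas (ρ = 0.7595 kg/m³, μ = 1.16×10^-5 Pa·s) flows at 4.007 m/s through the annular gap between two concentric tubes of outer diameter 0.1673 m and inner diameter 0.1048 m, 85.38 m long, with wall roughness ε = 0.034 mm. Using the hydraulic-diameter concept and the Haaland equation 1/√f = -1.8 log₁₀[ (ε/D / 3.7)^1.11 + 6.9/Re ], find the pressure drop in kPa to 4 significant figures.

Hydraulic diameter D_h = 4A/P = D_o - D_i = 0.1673 - 0.1048 = 0.0625 m.
Re = ρVD_h/μ = 0.7595·4.007·0.0625/1.16e-05 = 1.64e+04.
ε/D_h = 3.4e-05/0.0625 = 0.000544; Haaland gives 1/√f = -1.8 log₁₀[5.57e-05+0.000421] = 5.979, so f = 0.02797.
ΔP = f(L/D_h)(ρV²/2) = 0.02797·85.38/0.0625·6.097 = 233 Pa.
ΔP = 0.2330 kPa.

ΔP ≈ 0.2330 kPa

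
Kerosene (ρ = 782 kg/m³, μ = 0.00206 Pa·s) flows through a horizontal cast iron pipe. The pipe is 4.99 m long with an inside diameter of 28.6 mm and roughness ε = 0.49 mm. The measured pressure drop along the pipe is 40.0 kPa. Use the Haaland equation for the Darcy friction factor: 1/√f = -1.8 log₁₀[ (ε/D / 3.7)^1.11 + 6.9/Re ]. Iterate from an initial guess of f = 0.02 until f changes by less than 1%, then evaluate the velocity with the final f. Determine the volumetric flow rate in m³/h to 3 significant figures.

Rearranging Darcy-Weisbach: V = √(2·ΔP·D/(f·L·ρ)). With ε/D = 0.00049/0.0286 = 0.0171, iterate starting from f = 0.02:
  f = 0.02 → V = √(2·4e+04·0.0286/(0.02·4.99·782)) = 5.415 m/s; Re = ρVD/μ = 5.878e+04; f → 0.04667
  f = 0.04667 → V = 3.545 m/s; Re = 3.848e+04; f → 0.04703
Converged (Δf/f < 1%). With the final f = 0.04703: V = √(2·4e+04·0.0286/(0.04703·4.99·782)) = 3.531 m/s.
Q = V·A = 3.531·(π/4·0.0286²) = 0.002268 m³/s = 8.17 m³/h.

Q ≈ 8.17 m³/h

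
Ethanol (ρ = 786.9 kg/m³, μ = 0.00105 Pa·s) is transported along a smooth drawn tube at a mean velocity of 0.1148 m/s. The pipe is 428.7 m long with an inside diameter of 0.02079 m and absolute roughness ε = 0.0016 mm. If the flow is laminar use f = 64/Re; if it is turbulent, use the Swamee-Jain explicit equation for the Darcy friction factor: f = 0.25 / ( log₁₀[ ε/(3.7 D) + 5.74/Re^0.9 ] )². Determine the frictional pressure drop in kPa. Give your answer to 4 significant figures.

ΔP ≈ 3.826 kPa

Reynolds number Re = ρVD/μ = 786.9 · 0.1148 · 0.02079 / 0.00105 = 1789.
Re < 2300 → laminar flow, so f = 64/Re = 64/1789 = 0.03578 (the turbulent correlation is not needed).
Darcy-Weisbach: ΔP = f(L/D)(ρV²/2) = 0.03578·(428.7/0.02079)·(786.9·0.1148²/2) = 0.03578·2.062e+04·5.185 = 3826 Pa.
ΔP = 3826 Pa = 3.826 kPa.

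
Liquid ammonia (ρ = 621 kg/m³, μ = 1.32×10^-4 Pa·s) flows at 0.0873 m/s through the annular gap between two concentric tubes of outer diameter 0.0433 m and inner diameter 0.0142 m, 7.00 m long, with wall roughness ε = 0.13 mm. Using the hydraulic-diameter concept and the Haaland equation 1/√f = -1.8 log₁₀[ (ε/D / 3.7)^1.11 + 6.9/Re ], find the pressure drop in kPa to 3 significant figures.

Hydraulic diameter D_h = 4A/P = D_o - D_i = 0.0433 - 0.0142 = 0.0291 m.
Re = ρVD_h/μ = 621·0.0873·0.0291/0.000132 = 1.195e+04.
ε/D_h = 0.00013/0.0291 = 0.00447; Haaland gives 1/√f = -1.8 log₁₀[0.000577+0.000577] = 5.288, so f = 0.03576.
ΔP = f(L/D_h)(ρV²/2) = 0.03576·7/0.0291·2.366 = 20.36 Pa.
ΔP = 0.0204 kPa.

ΔP ≈ 0.0204 kPa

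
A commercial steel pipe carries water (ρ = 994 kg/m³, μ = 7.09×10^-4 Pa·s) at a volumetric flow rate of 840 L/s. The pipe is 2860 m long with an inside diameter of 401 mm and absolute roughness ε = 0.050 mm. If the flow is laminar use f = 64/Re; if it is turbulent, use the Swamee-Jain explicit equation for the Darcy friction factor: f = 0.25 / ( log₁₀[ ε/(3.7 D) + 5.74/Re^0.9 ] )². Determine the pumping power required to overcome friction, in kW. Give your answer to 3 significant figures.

Q = 840 L/s = 840/1000 = 0.84 m³/s.
Cross-sectional area A = πD²/4 = π(0.401)²/4 = 0.1263 m²; mean velocity V = Q/A = 0.84/0.1263 = 6.651 m/s.
Reynolds number Re = ρVD/μ = 994 · 6.651 · 0.401 / 0.000709 = 3.739e+06.
Re > 4000 → turbulent. Relative roughness ε/D = 5e-05/0.401 = 0.000125. Swamee-Jain: f = 0.25/(log₁₀[0.000125/3.7 + 5.74/3.739e+06^0.9])² = 0.25/(log₁₀[3.37e-05 + 6.97e-06])² = 0.25/(-4.391)² = 0.01297.
Darcy-Weisbach: ΔP = f(L/D)(ρV²/2) = 0.01297·(2860/0.401)·(994·6.651²/2) = 0.01297·7132·2.199e+04 = 2.034e+06 Pa.
Pumping power P = QΔP = 0.84·2.034e+06 = 1708000 W = 1710 kW.

P ≈ 1710 kW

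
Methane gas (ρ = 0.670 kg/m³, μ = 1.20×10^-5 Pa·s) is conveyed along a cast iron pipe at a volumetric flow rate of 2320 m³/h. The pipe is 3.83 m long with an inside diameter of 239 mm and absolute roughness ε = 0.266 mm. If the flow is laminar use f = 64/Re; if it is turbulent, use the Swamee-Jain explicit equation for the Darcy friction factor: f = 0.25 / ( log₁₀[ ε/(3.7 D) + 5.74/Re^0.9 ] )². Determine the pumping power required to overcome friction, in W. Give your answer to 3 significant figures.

P ≈ 15.5 W

Q = 2320 m³/h = 2320/3600 = 0.6444 m³/s.
Cross-sectional area A = πD²/4 = π(0.239)²/4 = 0.04486 m²; mean velocity V = Q/A = 0.6444/0.04486 = 14.36 m/s.
Reynolds number Re = ρVD/μ = 0.67 · 14.36 · 0.239 / 1.2e-05 = 1.917e+05.
Re > 4000 → turbulent. Relative roughness ε/D = 0.000266/0.239 = 0.00111. Swamee-Jain: f = 0.25/(log₁₀[0.00111/3.7 + 5.74/1.917e+05^0.9])² = 0.25/(log₁₀[0.000301 + 0.000101])² = 0.25/(-3.396)² = 0.02168.
Darcy-Weisbach: ΔP = f(L/D)(ρV²/2) = 0.02168·(3.83/0.239)·(0.67·14.36²/2) = 0.02168·16.03·69.13 = 24.01 Pa.
Pumping power P = QΔP = 0.6444·24.01 = 15.48 W = 15.5 W.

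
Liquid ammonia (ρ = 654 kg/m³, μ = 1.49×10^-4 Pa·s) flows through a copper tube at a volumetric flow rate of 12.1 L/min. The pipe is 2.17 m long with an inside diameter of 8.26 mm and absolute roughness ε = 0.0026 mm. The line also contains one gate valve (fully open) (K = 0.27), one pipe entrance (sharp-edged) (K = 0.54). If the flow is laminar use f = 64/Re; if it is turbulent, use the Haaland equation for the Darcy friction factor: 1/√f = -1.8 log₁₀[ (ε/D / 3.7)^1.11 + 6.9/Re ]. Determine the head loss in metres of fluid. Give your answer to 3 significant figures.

h_f ≈ 4.08 m

Q = 12.1 L/min = 12.1/60000 = 0.0002017 m³/s.
Cross-sectional area A = πD²/4 = π(0.00826)²/4 = 5.359e-05 m²; mean velocity V = Q/A = 0.0002017/5.359e-05 = 3.763 m/s.
Reynolds number Re = ρVD/μ = 654 · 3.763 · 0.00826 / 0.000149 = 1.364e+05.
Re > 4000 → turbulent. Relative roughness ε/D = 2.6e-06/0.00826 = 0.000315. Haaland: 1/√f = -1.8 log₁₀[(0.000315/3.7)^1.11 + 6.9/1.364e+05] = -1.8 log₁₀[3.03e-05 + 5.06e-05] = 7.366, so f = 0.01843.
Total minor-loss coefficient ΣK = 1·0.27 + 1·0.54 = 0.81.
ΔP = [f·L/D + ΣK]·(ρV²/2) = [0.01843·2.17/0.00826 + 0.81]·(654·3.763²/2) = [4.842 + 0.81]·4631 = 2.618e+04 Pa.
Head loss h_f = ΔP/(ρg) = 2.618e+04/(654·9.81) = 4.08 m.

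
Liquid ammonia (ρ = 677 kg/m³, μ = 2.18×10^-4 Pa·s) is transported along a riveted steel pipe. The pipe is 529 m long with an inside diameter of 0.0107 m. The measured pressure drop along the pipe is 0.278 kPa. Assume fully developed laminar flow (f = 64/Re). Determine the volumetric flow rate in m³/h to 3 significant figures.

For laminar flow, f = 64/Re with Re = ρVD/μ, so Darcy-Weisbach reduces to ΔP = 32μLV/D². Solving for V: V = ΔP·D²/(32μL) = 278·(0.0107)²/(32·0.000218·529) = 0.008625 m/s.
Check: Re = ρVD/μ = 677·0.008625·0.0107/0.000218 = 286.6 < 2300, so the laminar assumption holds.
Q = V·A = 0.008625·(π/4·0.0107²) = 7.755e-07 m³/s = 0.00279 m³/h.

Q ≈ 0.00279 m³/h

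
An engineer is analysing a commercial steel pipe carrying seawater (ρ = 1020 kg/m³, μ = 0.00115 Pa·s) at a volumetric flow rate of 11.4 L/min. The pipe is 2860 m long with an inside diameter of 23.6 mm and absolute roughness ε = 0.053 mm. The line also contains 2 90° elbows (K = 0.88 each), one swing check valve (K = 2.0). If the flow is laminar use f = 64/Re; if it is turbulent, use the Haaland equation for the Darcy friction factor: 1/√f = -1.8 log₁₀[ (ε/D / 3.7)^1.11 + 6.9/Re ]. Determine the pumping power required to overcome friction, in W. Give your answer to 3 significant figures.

Q = 11.4 L/min = 11.4/60000 = 0.00019 m³/s.
Cross-sectional area A = πD²/4 = π(0.0236)²/4 = 0.0004374 m²; mean velocity V = Q/A = 0.00019/0.0004374 = 0.4343 m/s.
Reynolds number Re = ρVD/μ = 1020 · 0.4343 · 0.0236 / 0.00115 = 9092.
Re > 4000 → turbulent. Relative roughness ε/D = 5.3e-05/0.0236 = 0.00225. Haaland: 1/√f = -1.8 log₁₀[(0.00225/3.7)^1.11 + 6.9/9092] = -1.8 log₁₀[0.000269 + 0.000759] = 5.379, so f = 0.03457.
Total minor-loss coefficient ΣK = 2·0.88 + 1·2 = 3.76.
ΔP = [f·L/D + ΣK]·(ρV²/2) = [0.03457·2860/0.0236 + 3.76]·(1020·0.4343²/2) = [4189 + 3.76]·96.22 = 4.034e+05 Pa.
Pumping power P = QΔP = 0.00019·4.034e+05 = 76.65 W = 76.6 W.

P ≈ 76.6 W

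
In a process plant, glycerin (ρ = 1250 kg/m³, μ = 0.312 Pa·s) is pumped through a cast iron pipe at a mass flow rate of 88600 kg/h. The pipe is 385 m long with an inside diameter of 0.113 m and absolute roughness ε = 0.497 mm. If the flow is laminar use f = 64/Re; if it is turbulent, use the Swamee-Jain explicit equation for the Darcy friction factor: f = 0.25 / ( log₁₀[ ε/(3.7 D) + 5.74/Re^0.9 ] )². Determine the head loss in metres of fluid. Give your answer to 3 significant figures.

ṁ = 88600 kg/h = 88600/3600 = 24.61 kg/s.
A = πD²/4 = π(0.113)²/4 = 0.01003 m²; mean velocity V = ṁ/(ρA) = 24.61/(1250 · 0.01003) = 1.963 m/s.
Reynolds number Re = ρVD/μ = 1250 · 1.963 · 0.113 / 0.312 = 888.8.
Re < 2300 → laminar flow, so f = 64/Re = 64/888.8 = 0.07201 (the turbulent correlation is not needed).
Darcy-Weisbach: ΔP = f(L/D)(ρV²/2) = 0.07201·(385/0.113)·(1250·1.963²/2) = 0.07201·3407·2409 = 5.91e+05 Pa.
Head loss h_f = ΔP/(ρg) = 5.91e+05/(1250·9.81) = 48.2 m.

h_f ≈ 48.2 m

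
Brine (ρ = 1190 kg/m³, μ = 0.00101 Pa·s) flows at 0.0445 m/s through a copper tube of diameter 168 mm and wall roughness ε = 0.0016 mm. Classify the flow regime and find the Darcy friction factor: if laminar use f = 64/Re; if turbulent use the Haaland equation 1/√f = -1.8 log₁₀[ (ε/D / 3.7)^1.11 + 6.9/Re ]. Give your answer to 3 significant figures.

Re = ρVD/μ = 1190·0.0445·0.168/0.00101 = 8808.
Re > 4000 → turbulent. ε/D = 1.6e-06/0.168 = 9.52e-06; Haaland: 1/√f = -1.8 log₁₀[6.25e-07 + 0.000783] = 5.59, so f = 0.032.

f ≈ 0.0320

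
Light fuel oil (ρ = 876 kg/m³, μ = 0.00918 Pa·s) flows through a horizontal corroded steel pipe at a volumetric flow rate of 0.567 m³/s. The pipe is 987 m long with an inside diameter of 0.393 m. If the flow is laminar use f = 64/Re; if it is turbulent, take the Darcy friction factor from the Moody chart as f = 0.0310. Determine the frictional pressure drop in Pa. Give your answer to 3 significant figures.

Cross-sectional area A = πD²/4 = π(0.393)²/4 = 0.1213 m²; mean velocity V = Q/A = 0.567/0.1213 = 4.674 m/s.
Reynolds number Re = ρVD/μ = 876 · 4.674 · 0.393 / 0.00918 = 1.753e+05.
Re > 4000 → turbulent; use the Moody-chart value f = 0.0310.
Darcy-Weisbach: ΔP = f(L/D)(ρV²/2) = 0.031·(987/0.393)·(876·4.674²/2) = 0.031·2511·9570 = 7.45e+05 Pa.

ΔP ≈ 745000 Pa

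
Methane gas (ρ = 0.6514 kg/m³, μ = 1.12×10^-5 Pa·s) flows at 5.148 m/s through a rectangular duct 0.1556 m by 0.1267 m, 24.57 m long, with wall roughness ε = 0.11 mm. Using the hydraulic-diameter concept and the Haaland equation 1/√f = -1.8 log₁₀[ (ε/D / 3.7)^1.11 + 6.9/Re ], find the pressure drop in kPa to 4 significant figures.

Hydraulic diameter D_h = 4A/P = 4·(0.1556·0.1267)/(2·(0.1556+0.1267)) = 0.07886/0.5646 = 0.1397 m.
Re = ρVD_h/μ = 0.6514·5.148·0.1397/1.12e-05 = 4.182e+04.
ε/D_h = 0.00011/0.1397 = 0.000788; Haaland gives 1/√f = -1.8 log₁₀[8.4e-05+0.000165] = 6.487, so f = 0.02376.
ΔP = f(L/D_h)(ρV²/2) = 0.02376·24.57/0.1397·8.632 = 36.08 Pa.
ΔP = 0.03608 kPa.

ΔP ≈ 0.03608 kPa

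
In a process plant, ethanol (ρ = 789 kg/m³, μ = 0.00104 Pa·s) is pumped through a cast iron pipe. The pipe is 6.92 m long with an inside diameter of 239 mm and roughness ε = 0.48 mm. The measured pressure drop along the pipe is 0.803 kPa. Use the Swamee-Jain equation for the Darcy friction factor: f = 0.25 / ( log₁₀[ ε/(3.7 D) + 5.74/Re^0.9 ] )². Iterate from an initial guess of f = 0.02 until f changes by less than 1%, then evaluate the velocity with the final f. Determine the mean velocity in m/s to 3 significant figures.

Rearranging Darcy-Weisbach: V = √(2·ΔP·D/(f·L·ρ)). With ε/D = 0.00048/0.239 = 0.00201, iterate starting from f = 0.02:
  f = 0.02 → V = √(2·803·0.239/(0.02·6.92·789)) = 1.875 m/s; Re = ρVD/μ = 3.399e+05; f → 0.02412
  f = 0.02412 → V = 1.707 m/s; Re = 3.096e+05; f → 0.02418
Converged (Δf/f < 1%). With the final f = 0.02418: V = √(2·803·0.239/(0.02418·6.92·789)) = 1.705 m/s.

V ≈ 1.71 m/s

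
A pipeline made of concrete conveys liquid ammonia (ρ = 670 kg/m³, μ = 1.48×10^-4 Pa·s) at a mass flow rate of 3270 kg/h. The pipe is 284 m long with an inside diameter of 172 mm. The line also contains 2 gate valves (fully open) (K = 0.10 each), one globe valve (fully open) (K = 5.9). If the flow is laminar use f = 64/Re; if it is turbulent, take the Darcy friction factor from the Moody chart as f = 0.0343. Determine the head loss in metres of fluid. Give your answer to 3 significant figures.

ṁ = 3270 kg/h = 3270/3600 = 0.9083 kg/s.
A = πD²/4 = π(0.172)²/4 = 0.02324 m²; mean velocity V = ṁ/(ρA) = 0.9083/(670 · 0.02324) = 0.05835 m/s.
Reynolds number Re = ρVD/μ = 670 · 0.05835 · 0.172 / 0.000148 = 4.543e+04.
Re > 4000 → turbulent; use the Moody-chart value f = 0.0343.
Total minor-loss coefficient ΣK = 2·0.1 + 1·5.9 = 6.1.
ΔP = [f·L/D + ΣK]·(ρV²/2) = [0.0343·284/0.172 + 6.1]·(670·0.05835²/2) = [56.63 + 6.1]·1.14 = 71.55 Pa.
Head loss h_f = ΔP/(ρg) = 71.55/(670·9.81) = 0.0109 m.

h_f ≈ 0.0109 m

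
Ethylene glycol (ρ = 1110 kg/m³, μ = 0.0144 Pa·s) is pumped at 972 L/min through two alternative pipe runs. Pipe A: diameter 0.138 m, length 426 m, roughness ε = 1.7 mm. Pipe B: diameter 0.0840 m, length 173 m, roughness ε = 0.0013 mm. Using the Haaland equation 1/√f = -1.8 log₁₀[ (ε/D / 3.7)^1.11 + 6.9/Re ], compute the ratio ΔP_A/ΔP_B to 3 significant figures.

Pipe A: V = Q/A = 0.0162/0.01496 = 1.083 m/s; Re = 1.152e+04; ε/D = 0.0123; Haaland → f = 0.04482; ΔP_A = f(L/D)(ρV²/2) = 9.009e+04 Pa.
Pipe B: V = Q/A = 0.0162/0.005542 = 2.923 m/s; Re = 1.893e+04; ε/D = 1.55e-05; Haaland → f = 0.02613; ΔP_B = f(L/D)(ρV²/2) = 2.552e+05 Pa.
ΔP_A/ΔP_B = 9.009e+04/2.552e+05 = 0.353.

ΔP_A/ΔP_B ≈ 0.353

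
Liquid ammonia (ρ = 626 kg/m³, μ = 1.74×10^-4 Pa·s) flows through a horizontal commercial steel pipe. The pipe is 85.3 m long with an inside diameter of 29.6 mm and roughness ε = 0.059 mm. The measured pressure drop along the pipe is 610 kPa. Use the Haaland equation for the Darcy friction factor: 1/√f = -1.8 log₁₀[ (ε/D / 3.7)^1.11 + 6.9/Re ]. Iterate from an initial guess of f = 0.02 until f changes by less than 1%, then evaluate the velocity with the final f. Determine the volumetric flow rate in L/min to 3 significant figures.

Q ≈ 220 L/min

Rearranging Darcy-Weisbach: V = √(2·ΔP·D/(f·L·ρ)). With ε/D = 5.9e-05/0.0296 = 0.00199, iterate starting from f = 0.02:
  f = 0.02 → V = √(2·6.1e+05·0.0296/(0.02·85.3·626)) = 5.815 m/s; Re = ρVD/μ = 6.192e+05; f → 0.02371
  f = 0.02371 → V = 5.341 m/s; Re = 5.688e+05; f → 0.02373
Converged (Δf/f < 1%). With the final f = 0.02373: V = √(2·6.1e+05·0.0296/(0.02373·85.3·626)) = 5.338 m/s.
Q = V·A = 5.338·(π/4·0.0296²) = 0.003673 m³/s = 220 L/min.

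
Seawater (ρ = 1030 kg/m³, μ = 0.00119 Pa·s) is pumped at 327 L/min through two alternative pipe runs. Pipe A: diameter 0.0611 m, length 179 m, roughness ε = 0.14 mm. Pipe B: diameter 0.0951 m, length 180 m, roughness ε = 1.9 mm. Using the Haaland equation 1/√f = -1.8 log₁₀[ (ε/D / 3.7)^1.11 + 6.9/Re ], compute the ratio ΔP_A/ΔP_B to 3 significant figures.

Pipe A: V = Q/A = 0.00545/0.002932 = 1.859 m/s; Re = 9.83e+04; ε/D = 0.00229; Haaland → f = 0.02575; ΔP_A = f(L/D)(ρV²/2) = 1.342e+05 Pa.
Pipe B: V = Q/A = 0.00545/0.007103 = 0.7673 m/s; Re = 6.316e+04; ε/D = 0.02; Haaland → f = 0.04931; ΔP_B = f(L/D)(ρV²/2) = 2.83e+04 Pa.
ΔP_A/ΔP_B = 1.342e+05/2.83e+04 = 4.74.

ΔP_A/ΔP_B ≈ 4.74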